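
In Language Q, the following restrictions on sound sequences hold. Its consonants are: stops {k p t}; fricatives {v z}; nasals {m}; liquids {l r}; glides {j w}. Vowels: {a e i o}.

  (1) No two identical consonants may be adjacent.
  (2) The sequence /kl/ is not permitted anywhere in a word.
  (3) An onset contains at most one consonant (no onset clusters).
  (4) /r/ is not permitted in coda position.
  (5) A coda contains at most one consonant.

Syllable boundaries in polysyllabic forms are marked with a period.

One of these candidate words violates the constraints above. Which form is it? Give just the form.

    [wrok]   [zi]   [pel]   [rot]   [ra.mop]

[wrok] — violates constraint 3: syllable 1 onset /wr/ has 2 consonants (> 1) → phonotactically illegal
[zi] — σ1 onset /z/, coda /∅/ ok → phonotactically legal
[pel] — σ1 onset /p/, coda /l/ ok → phonotactically legal
[rot] — σ1 onset /r/, coda /t/ ok → phonotactically legal
[ra.mop] — σ1 onset /r/, coda /∅/ ok; σ2 onset /m/, coda /p/ ok → phonotactically legal

[wrok]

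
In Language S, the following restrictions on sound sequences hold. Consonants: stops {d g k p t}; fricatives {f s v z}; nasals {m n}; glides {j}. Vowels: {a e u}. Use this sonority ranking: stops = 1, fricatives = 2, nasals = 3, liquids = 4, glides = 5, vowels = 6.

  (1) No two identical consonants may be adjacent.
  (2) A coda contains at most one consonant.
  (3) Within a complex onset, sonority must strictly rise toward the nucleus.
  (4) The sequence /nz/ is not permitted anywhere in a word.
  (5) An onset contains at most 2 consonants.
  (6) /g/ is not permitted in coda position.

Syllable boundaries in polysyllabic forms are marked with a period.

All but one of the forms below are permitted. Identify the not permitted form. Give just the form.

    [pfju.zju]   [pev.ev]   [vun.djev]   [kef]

[pfju.zju]

[pfju.zju] — violates constraint 5: syllable 1 onset /pfj/ has 3 consonants (> 2) → not permitted
[pev.ev] — σ1 onset /p/, coda /v/ ok; σ2 onset /∅/, coda /v/ ok → permitted
[vun.djev] — σ1 onset /v/, coda /n/ ok; σ2 onset /dj/ (1→5 rises), coda /v/ ok → permitted
[kef] — σ1 onset /k/, coda /f/ ok → permitted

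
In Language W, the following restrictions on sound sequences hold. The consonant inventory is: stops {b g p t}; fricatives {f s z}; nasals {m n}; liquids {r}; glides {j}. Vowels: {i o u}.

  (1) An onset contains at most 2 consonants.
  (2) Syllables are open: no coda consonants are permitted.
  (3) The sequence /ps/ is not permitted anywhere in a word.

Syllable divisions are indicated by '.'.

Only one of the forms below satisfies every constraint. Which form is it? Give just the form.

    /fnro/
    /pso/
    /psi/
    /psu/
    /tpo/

/fnro/ — violates constraint 1: syllable 1 onset /fnr/ has 3 consonants (> 2) → phonotactically illegal
/pso/ — violates constraint 3: contains banned sequence /ps/ → phonotactically illegal
/psi/ — violates constraint 3: contains banned sequence /ps/ → phonotactically illegal
/psu/ — violates constraint 3: contains banned sequence /ps/ → phonotactically illegal
/tpo/ — σ1 onset /tp/ (2C), coda /∅/ ok → phonotactically legal

/tpo/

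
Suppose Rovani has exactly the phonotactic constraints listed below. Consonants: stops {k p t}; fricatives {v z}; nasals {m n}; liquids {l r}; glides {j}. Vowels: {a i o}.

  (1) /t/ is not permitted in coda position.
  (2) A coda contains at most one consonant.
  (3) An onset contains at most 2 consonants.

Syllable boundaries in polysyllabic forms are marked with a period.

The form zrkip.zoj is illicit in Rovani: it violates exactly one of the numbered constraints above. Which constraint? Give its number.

zrkip.zoj: syllable 1 onset /zrk/ has 3 consonants (> 2).
This is a violation of constraint 3: "An onset contains at most 2 consonants."
The remaining constraints (1, 2) are satisfied.

3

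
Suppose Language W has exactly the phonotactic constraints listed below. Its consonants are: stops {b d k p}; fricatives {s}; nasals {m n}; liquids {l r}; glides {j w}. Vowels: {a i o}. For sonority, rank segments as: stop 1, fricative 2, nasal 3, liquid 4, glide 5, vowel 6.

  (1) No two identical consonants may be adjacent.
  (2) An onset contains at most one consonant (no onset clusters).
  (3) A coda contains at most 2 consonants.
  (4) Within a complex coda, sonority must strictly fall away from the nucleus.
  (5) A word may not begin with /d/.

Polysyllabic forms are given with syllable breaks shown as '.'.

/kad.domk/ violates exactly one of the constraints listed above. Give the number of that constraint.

1

/kad.domk/: adjacent identical consonants /dd/.
This is a violation of constraint 1: "No two identical consonants may be adjacent."
The remaining constraints (2, 3, 4, 5) are satisfied.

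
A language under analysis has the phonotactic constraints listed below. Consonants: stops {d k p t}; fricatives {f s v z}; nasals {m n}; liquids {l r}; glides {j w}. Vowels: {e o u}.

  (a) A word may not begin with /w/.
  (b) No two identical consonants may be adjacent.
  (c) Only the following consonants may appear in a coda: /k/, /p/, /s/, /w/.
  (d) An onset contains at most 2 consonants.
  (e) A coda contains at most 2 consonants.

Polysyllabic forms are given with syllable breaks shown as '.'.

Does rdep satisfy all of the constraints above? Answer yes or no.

yes

rdep — σ1 onset /rd/ (2C), coda /p/ ok → well-formed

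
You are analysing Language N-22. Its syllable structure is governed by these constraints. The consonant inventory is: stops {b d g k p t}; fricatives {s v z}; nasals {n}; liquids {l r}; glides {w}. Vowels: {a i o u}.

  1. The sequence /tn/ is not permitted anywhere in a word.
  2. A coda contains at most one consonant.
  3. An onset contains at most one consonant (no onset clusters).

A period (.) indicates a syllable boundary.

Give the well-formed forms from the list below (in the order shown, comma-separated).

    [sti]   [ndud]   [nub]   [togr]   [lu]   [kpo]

[sti] — violates constraint 3: syllable 1 onset /st/ has 2 consonants (> 1) → ill-formed
[ndud] — violates constraint 3: syllable 1 onset /nd/ has 2 consonants (> 1) → ill-formed
[nub] — σ1 onset /n/, coda /b/ ok → well-formed
[togr] — violates constraint 2: syllable 1 coda /gr/ has 2 consonants (> 1) → ill-formed
[lu] — σ1 onset /l/, coda /∅/ ok → well-formed
[kpo] — violates constraint 3: syllable 1 onset /kp/ has 2 consonants (> 1) → ill-formed

[nub], [lu]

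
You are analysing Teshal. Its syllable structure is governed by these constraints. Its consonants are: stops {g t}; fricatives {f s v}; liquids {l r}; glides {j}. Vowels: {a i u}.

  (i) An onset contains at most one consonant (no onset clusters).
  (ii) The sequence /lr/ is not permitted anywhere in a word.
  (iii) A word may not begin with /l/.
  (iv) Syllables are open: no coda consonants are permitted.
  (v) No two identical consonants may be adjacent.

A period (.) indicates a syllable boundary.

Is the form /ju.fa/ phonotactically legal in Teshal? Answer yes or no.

/ju.fa/ — σ1 onset /j/, coda /∅/ ok; σ2 onset /f/, coda /∅/ ok → phonotactically legal

yes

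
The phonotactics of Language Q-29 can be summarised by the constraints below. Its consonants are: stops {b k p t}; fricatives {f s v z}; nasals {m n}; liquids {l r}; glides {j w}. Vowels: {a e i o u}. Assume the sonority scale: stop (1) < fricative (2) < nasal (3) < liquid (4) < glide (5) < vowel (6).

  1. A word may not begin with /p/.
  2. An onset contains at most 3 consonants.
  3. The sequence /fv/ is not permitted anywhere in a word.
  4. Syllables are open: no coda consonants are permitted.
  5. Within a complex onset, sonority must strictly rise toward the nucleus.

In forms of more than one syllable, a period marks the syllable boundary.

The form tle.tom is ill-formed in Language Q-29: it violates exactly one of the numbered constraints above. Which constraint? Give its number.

4

tle.tom: syllable 2 coda /m/ has 1 consonant (> 0).
This is a violation of constraint 4: "Syllables are open: no coda consonants are permitted."
The remaining constraints (1, 2, 3, 5) are satisfied.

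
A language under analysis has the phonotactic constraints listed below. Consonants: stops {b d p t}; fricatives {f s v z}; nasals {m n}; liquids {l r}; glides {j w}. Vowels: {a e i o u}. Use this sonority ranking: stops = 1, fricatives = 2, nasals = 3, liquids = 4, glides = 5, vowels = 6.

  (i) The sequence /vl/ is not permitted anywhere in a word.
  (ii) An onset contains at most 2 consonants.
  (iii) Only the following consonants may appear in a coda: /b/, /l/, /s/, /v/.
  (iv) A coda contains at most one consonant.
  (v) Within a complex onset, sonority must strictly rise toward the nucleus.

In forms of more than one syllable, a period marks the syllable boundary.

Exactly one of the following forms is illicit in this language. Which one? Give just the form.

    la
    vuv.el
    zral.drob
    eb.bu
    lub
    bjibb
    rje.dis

la — σ1 onset /l/, coda /∅/ ok → licit
vuv.el — σ1 onset /v/, coda /v/ ok; σ2 onset /∅/, coda /l/ ok → licit
zral.drob — σ1 onset /zr/ (2→4 rises), coda /l/ ok; σ2 onset /dr/ (1→4 rises), coda /b/ ok → licit
eb.bu — σ1 onset /∅/, coda /b/ ok; σ2 onset /b/, coda /∅/ ok → licit
lub — σ1 onset /l/, coda /b/ ok → licit
bjibb — violates constraint (iv): syllable 1 coda /bb/ has 2 consonants (> 1) → illicit
rje.dis — σ1 onset /rj/ (4→5 rises), coda /∅/ ok; σ2 onset /d/, coda /s/ ok → licit

bjibb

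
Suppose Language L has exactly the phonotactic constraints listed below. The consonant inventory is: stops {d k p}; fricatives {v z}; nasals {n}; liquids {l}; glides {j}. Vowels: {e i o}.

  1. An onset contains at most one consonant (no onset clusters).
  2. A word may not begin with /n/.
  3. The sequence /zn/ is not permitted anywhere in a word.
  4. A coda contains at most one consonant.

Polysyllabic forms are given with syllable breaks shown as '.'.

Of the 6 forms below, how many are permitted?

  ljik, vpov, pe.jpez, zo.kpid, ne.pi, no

0

ljik — violates constraint 1: syllable 1 onset /lj/ has 2 consonants (> 1) → not permitted
vpov — violates constraint 1: syllable 1 onset /vp/ has 2 consonants (> 1) → not permitted
pe.jpez — violates constraint 1: syllable 2 onset /jp/ has 2 consonants (> 1) → not permitted
zo.kpid — violates constraint 1: syllable 2 onset /kp/ has 2 consonants (> 1) → not permitted
ne.pi — violates constraint 2: word begins with /n/ → not permitted
no — violates constraint 2: word begins with /n/ → not permitted
No form is permitted → 0.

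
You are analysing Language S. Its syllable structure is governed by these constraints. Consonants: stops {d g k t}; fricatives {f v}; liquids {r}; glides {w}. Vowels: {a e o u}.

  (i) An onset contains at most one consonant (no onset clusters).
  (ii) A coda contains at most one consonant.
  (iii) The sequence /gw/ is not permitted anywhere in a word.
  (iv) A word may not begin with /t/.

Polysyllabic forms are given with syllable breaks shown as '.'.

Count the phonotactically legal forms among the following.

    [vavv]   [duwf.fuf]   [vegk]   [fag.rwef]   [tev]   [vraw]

[vavv] — violates constraint (ii): syllable 1 coda /vv/ has 2 consonants (> 1) → phonotactically illegal
[duwf.fuf] — violates constraint (ii): syllable 1 coda /wf/ has 2 consonants (> 1) → phonotactically illegal
[vegk] — violates constraint (ii): syllable 1 coda /gk/ has 2 consonants (> 1) → phonotactically illegal
[fag.rwef] — violates constraint (i): syllable 2 onset /rw/ has 2 consonants (> 1) → phonotactically illegal
[tev] — violates constraint (iv): word begins with /t/ → phonotactically illegal
[vraw] — violates constraint (i): syllable 1 onset /vr/ has 2 consonants (> 1) → phonotactically illegal
No form is phonotactically legal → 0.

0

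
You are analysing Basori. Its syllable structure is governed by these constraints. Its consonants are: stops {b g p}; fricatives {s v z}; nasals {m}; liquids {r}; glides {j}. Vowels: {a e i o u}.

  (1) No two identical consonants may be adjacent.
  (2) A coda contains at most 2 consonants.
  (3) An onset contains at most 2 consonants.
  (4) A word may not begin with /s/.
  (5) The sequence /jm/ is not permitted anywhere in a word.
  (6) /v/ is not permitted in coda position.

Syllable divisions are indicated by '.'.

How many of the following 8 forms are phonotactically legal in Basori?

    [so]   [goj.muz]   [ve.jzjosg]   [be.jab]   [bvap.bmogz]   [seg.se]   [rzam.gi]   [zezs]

4

[so] — violates constraint 4: word begins with /s/ → phonotactically illegal
[goj.muz] — violates constraint 5: contains banned sequence /jm/ → phonotactically illegal
[ve.jzjosg] — violates constraint 3: syllable 2 onset /jzj/ has 3 consonants (> 2) → phonotactically illegal
[be.jab] — σ1 onset /b/, coda /∅/ ok; σ2 onset /j/, coda /b/ ok → phonotactically legal
[bvap.bmogz] — σ1 onset /bv/ (2C), coda /p/ ok; σ2 onset /bm/ (2C), coda /gz/ (2C) ok → phonotactically legal
[seg.se] — violates constraint 4: word begins with /s/ → phonotactically illegal
[rzam.gi] — σ1 onset /rz/ (2C), coda /m/ ok; σ2 onset /g/, coda /∅/ ok → phonotactically legal
[zezs] — σ1 onset /z/, coda /zs/ (2C) ok → phonotactically legal
Phonotactically legal: [be.jab], [bvap.bmogz], [rzam.gi], [zezs] → 4.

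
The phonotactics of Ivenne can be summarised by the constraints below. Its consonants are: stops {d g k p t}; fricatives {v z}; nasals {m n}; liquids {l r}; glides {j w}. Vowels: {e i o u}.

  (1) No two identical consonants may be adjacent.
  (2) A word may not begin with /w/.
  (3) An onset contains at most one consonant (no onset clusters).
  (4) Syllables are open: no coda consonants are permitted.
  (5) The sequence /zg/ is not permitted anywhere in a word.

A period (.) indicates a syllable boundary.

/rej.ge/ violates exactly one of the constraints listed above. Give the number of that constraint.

4

/rej.ge/: syllable 1 coda /j/ has 1 consonant (> 0).
This is a violation of constraint 4: "Syllables are open: no coda consonants are permitted."
The remaining constraints (1, 2, 3, 5) are satisfied.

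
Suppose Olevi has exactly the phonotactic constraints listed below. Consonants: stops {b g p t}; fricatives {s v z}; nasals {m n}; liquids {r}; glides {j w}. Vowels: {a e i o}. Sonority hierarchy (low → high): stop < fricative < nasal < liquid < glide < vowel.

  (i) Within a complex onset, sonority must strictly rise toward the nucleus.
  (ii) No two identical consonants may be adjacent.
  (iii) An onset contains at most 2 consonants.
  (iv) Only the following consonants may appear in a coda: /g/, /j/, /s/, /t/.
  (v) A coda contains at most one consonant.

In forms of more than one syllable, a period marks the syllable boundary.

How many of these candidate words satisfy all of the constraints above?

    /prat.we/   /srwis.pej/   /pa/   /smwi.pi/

2

/prat.we/ — σ1 onset /pr/ (1→4 rises), coda /t/ ok; σ2 onset /w/, coda /∅/ ok → well-formed
/srwis.pej/ — violates constraint (iii): syllable 1 onset /srw/ has 3 consonants (> 2) → ill-formed
/pa/ — σ1 onset /p/, coda /∅/ ok → well-formed
/smwi.pi/ — violates constraint (iii): syllable 1 onset /smw/ has 3 consonants (> 2) → ill-formed
Well-formed: /prat.we/, /pa/ → 2.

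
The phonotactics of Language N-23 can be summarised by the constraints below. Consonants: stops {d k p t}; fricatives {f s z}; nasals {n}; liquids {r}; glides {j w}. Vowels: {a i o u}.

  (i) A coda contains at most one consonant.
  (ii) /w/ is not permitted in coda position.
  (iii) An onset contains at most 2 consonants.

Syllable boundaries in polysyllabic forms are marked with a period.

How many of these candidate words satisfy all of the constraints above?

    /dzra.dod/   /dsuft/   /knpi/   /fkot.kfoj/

/dzra.dod/ — violates constraint (iii): syllable 1 onset /dzr/ has 3 consonants (> 2) → illicit
/dsuft/ — violates constraint (i): syllable 1 coda /ft/ has 2 consonants (> 1) → illicit
/knpi/ — violates constraint (iii): syllable 1 onset /knp/ has 3 consonants (> 2) → illicit
/fkot.kfoj/ — σ1 onset /fk/ (2C), coda /t/ ok; σ2 onset /kf/ (2C), coda /j/ ok → licit
Licit: /fkot.kfoj/ → 1.

1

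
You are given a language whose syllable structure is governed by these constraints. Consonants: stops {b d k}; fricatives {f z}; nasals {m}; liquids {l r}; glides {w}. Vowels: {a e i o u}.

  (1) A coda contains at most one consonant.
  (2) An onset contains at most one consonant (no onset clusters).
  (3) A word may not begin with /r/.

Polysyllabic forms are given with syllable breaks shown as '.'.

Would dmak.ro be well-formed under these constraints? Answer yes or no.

dmak.ro — violates constraint 2: syllable 1 onset /dm/ has 2 consonants (> 1) → ill-formed

no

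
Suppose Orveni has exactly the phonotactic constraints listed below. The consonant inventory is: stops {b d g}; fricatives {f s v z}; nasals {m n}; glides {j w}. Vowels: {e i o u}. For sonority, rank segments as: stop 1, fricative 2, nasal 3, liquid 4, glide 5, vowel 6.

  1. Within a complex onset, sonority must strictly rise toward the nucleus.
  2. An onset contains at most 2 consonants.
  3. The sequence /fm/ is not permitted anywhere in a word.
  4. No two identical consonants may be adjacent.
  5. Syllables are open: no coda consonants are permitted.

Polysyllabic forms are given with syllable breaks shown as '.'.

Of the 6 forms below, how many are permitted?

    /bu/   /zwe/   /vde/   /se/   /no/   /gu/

5

/bu/ — σ1 onset /b/, coda /∅/ ok → permitted
/zwe/ — σ1 onset /zw/ (2→5 rises), coda /∅/ ok → permitted
/vde/ — violates constraint 1: syllable 1 onset /vd/: /v/ (fricative, 2) → /d/ (stop, 1) does not rise → not permitted
/se/ — σ1 onset /s/, coda /∅/ ok → permitted
/no/ — σ1 onset /n/, coda /∅/ ok → permitted
/gu/ — σ1 onset /g/, coda /∅/ ok → permitted
Permitted: /bu/, /zwe/, /se/, /no/, /gu/ → 5.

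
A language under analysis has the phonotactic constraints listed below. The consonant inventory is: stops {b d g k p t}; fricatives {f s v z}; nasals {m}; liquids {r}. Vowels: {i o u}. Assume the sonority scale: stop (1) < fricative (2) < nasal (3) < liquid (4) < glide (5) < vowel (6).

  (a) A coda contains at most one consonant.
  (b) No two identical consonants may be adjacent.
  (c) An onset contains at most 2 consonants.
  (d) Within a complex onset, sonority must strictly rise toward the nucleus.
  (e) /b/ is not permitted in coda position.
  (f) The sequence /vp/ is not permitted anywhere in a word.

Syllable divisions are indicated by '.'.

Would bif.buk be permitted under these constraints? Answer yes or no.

bif.buk — σ1 onset /b/, coda /f/ ok; σ2 onset /b/, coda /k/ ok → permitted

yes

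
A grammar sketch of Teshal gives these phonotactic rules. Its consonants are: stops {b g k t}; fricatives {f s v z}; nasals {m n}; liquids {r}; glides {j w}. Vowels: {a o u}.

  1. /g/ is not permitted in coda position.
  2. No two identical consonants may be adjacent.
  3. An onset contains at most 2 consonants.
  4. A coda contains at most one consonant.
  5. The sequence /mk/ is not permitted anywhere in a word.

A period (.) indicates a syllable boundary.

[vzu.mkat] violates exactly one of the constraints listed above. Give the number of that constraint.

5

[vzu.mkat]: contains banned sequence /mk/.
This is a violation of constraint 5: "The sequence /mk/ is not permitted anywhere in a word."
The remaining constraints (1, 2, 3, 4) are satisfied.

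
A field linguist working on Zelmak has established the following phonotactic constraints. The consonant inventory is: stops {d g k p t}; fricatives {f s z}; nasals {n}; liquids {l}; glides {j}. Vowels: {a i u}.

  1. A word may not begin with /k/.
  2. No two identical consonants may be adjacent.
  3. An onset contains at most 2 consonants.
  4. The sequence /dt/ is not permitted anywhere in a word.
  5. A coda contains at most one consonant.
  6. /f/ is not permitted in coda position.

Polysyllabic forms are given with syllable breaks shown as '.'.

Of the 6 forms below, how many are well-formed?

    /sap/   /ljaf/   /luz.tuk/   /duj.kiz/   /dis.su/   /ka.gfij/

/sap/ — σ1 onset /s/, coda /p/ ok → well-formed
/ljaf/ — violates constraint 6: syllable 1 coda contains /f/ → ill-formed
/luz.tuk/ — σ1 onset /l/, coda /z/ ok; σ2 onset /t/, coda /k/ ok → well-formed
/duj.kiz/ — σ1 onset /d/, coda /j/ ok; σ2 onset /k/, coda /z/ ok → well-formed
/dis.su/ — violates constraint 2: adjacent identical consonants /ss/ → ill-formed
/ka.gfij/ — violates constraint 1: word begins with /k/ → ill-formed
Well-formed: /sap/, /luz.tuk/, /duj.kiz/ → 3.

3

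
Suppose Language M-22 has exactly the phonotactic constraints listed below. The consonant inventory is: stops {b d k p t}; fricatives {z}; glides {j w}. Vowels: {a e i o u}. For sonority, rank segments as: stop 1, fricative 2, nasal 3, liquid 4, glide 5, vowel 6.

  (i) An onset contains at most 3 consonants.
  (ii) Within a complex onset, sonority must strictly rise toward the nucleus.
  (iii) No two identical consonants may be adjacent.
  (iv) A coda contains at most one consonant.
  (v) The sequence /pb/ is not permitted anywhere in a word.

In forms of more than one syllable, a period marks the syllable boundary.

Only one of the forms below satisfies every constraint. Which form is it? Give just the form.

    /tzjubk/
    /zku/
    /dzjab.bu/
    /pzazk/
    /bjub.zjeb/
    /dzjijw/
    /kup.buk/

/tzjubk/ — violates constraint (iv): syllable 1 coda /bk/ has 2 consonants (> 1) → not permitted
/zku/ — violates constraint (ii): syllable 1 onset /zk/: /z/ (fricative, 2) → /k/ (stop, 1) does not rise → not permitted
/dzjab.bu/ — violates constraint (iii): adjacent identical consonants /bb/ → not permitted
/pzazk/ — violates constraint (iv): syllable 1 coda /zk/ has 2 consonants (> 1) → not permitted
/bjub.zjeb/ — σ1 onset /bj/ (1→5 rises), coda /b/ ok; σ2 onset /zj/ (2→5 rises), coda /b/ ok → permitted
/dzjijw/ — violates constraint (iv): syllable 1 coda /jw/ has 2 consonants (> 1) → not permitted
/kup.buk/ — violates constraint (v): contains banned sequence /pb/ → not permitted

/bjub.zjeb/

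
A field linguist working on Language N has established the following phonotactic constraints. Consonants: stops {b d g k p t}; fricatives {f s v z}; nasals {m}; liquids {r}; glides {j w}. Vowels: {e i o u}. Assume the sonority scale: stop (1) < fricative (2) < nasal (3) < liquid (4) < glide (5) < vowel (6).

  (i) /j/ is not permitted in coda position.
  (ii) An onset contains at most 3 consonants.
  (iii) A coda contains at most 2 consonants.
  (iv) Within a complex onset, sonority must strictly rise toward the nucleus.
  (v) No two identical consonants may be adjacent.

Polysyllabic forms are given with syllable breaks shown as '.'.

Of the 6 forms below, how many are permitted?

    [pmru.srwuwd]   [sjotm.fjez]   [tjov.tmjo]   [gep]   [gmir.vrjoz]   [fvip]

[pmru.srwuwd] — σ1 onset /pmr/ (1→3→4 rises), coda /∅/ ok; σ2 onset /srw/ (2→4→5 rises), coda /wd/ (2C) ok → permitted
[sjotm.fjez] — σ1 onset /sj/ (2→5 rises), coda /tm/ (2C) ok; σ2 onset /fj/ (2→5 rises), coda /z/ ok → permitted
[tjov.tmjo] — σ1 onset /tj/ (1→5 rises), coda /v/ ok; σ2 onset /tmj/ (1→3→5 rises), coda /∅/ ok → permitted
[gep] — σ1 onset /g/, coda /p/ ok → permitted
[gmir.vrjoz] — σ1 onset /gm/ (1→3 rises), coda /r/ ok; σ2 onset /vrj/ (2→4→5 rises), coda /z/ ok → permitted
[fvip] — violates constraint (iv): syllable 1 onset /fv/: /f/ (fricative, 2) → /v/ (fricative, 2) does not rise → not permitted
Permitted: [pmru.srwuwd], [sjotm.fjez], [tjov.tmjo], [gep], [gmir.vrjoz] → 5.

5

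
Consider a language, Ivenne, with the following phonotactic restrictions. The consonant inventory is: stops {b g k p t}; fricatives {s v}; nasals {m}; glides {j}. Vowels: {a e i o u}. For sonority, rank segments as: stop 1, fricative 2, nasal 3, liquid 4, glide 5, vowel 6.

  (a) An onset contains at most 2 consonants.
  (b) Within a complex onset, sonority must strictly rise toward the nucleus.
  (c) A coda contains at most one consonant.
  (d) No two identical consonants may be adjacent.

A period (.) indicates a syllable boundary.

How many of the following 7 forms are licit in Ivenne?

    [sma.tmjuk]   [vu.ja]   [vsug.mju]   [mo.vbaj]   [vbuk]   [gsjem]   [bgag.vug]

1

[sma.tmjuk] — violates constraint (a): syllable 2 onset /tmj/ has 3 consonants (> 2) → illicit
[vu.ja] — σ1 onset /v/, coda /∅/ ok; σ2 onset /j/, coda /∅/ ok → licit
[vsug.mju] — violates constraint (b): syllable 1 onset /vs/: /v/ (fricative, 2) → /s/ (fricative, 2) does not rise → illicit
[mo.vbaj] — violates constraint (b): syllable 2 onset /vb/: /v/ (fricative, 2) → /b/ (stop, 1) does not rise → illicit
[vbuk] — violates constraint (b): syllable 1 onset /vb/: /v/ (fricative, 2) → /b/ (stop, 1) does not rise → illicit
[gsjem] — violates constraint (a): syllable 1 onset /gsj/ has 3 consonants (> 2) → illicit
[bgag.vug] — violates constraint (b): syllable 1 onset /bg/: /b/ (stop, 1) → /g/ (stop, 1) does not rise → illicit
Licit: [vu.ja] → 1.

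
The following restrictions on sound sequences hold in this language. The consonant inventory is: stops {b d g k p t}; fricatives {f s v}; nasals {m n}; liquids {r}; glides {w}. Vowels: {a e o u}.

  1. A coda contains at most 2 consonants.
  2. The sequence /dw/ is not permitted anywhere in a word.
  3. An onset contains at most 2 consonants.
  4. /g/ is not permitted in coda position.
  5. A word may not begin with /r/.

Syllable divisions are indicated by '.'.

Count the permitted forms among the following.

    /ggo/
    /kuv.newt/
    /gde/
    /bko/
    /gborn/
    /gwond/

6

/ggo/ — σ1 onset /gg/ (2C), coda /∅/ ok → permitted
/kuv.newt/ — σ1 onset /k/, coda /v/ ok; σ2 onset /n/, coda /wt/ (2C) ok → permitted
/gde/ — σ1 onset /gd/ (2C), coda /∅/ ok → permitted
/bko/ — σ1 onset /bk/ (2C), coda /∅/ ok → permitted
/gborn/ — σ1 onset /gb/ (2C), coda /rn/ (2C) ok → permitted
/gwond/ — σ1 onset /gw/ (2C), coda /nd/ (2C) ok → permitted
Permitted: /ggo/, /kuv.newt/, /gde/, /bko/, /gborn/, /gwond/ → 6.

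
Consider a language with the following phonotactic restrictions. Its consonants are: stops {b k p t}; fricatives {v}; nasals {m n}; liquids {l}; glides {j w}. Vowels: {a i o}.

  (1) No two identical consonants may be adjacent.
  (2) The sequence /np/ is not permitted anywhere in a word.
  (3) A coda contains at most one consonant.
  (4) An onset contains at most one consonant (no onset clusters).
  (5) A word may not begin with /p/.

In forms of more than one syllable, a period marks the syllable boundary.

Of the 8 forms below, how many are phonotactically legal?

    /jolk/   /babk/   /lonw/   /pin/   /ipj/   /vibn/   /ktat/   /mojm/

0

/jolk/ — violates constraint 3: syllable 1 coda /lk/ has 2 consonants (> 1) → phonotactically illegal
/babk/ — violates constraint 3: syllable 1 coda /bk/ has 2 consonants (> 1) → phonotactically illegal
/lonw/ — violates constraint 3: syllable 1 coda /nw/ has 2 consonants (> 1) → phonotactically illegal
/pin/ — violates constraint 5: word begins with /p/ → phonotactically illegal
/ipj/ — violates constraint 3: syllable 1 coda /pj/ has 2 consonants (> 1) → phonotactically illegal
/vibn/ — violates constraint 3: syllable 1 coda /bn/ has 2 consonants (> 1) → phonotactically illegal
/ktat/ — violates constraint 4: syllable 1 onset /kt/ has 2 consonants (> 1) → phonotactically illegal
/mojm/ — violates constraint 3: syllable 1 coda /jm/ has 2 consonants (> 1) → phonotactically illegal
No form is phonotactically legal → 0.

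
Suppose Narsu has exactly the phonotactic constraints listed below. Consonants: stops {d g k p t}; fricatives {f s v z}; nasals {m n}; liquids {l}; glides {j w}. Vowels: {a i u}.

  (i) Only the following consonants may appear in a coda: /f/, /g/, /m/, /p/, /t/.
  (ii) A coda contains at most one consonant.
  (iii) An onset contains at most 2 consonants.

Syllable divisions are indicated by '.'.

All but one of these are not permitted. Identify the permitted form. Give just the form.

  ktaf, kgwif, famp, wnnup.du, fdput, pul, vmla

ktaf — σ1 onset /kt/ (2C), coda /f/ ok → permitted
kgwif — violates constraint (iii): syllable 1 onset /kgw/ has 3 consonants (> 2) → not permitted
famp — violates constraint (ii): syllable 1 coda /mp/ has 2 consonants (> 1) → not permitted
wnnup.du — violates constraint (iii): syllable 1 onset /wnn/ has 3 consonants (> 2) → not permitted
fdput — violates constraint (iii): syllable 1 onset /fdp/ has 3 consonants (> 2) → not permitted
pul — violates constraint (i): syllable 1 coda contains /l/, which is not a licensed coda consonant → not permitted
vmla — violates constraint (iii): syllable 1 onset /vml/ has 3 consonants (> 2) → not permitted

ktaf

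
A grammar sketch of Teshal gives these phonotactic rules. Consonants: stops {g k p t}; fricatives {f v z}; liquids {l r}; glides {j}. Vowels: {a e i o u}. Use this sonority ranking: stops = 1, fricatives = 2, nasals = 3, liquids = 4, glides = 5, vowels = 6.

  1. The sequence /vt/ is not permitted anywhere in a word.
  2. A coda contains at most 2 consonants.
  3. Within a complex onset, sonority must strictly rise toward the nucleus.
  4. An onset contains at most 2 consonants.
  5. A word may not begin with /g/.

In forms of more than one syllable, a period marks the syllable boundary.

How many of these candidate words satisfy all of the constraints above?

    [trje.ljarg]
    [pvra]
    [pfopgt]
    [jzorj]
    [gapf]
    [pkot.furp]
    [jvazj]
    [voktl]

0

[trje.ljarg] — violates constraint 4: syllable 1 onset /trj/ has 3 consonants (> 2) → illicit
[pvra] — violates constraint 4: syllable 1 onset /pvr/ has 3 consonants (> 2) → illicit
[pfopgt] — violates constraint 2: syllable 1 coda /pgt/ has 3 consonants (> 2) → illicit
[jzorj] — violates constraint 3: syllable 1 onset /jz/: /j/ (glide, 5) → /z/ (fricative, 2) does not rise → illicit
[gapf] — violates constraint 5: word begins with /g/ → illicit
[pkot.furp] — violates constraint 3: syllable 1 onset /pk/: /p/ (stop, 1) → /k/ (stop, 1) does not rise → illicit
[jvazj] — violates constraint 3: syllable 1 onset /jv/: /j/ (glide, 5) → /v/ (fricative, 2) does not rise → illicit
[voktl] — violates constraint 2: syllable 1 coda /ktl/ has 3 consonants (> 2) → illicit
No form is licit → 0.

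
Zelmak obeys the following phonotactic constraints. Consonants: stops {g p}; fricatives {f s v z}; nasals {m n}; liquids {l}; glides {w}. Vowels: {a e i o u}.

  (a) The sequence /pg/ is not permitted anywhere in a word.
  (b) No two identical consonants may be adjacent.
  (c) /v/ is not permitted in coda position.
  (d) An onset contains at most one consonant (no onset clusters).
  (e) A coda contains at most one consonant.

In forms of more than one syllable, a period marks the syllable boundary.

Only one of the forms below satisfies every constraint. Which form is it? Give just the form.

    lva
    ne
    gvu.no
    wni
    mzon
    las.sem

lva — violates constraint (d): syllable 1 onset /lv/ has 2 consonants (> 1) → ill-formed
ne — σ1 onset /n/, coda /∅/ ok → well-formed
gvu.no — violates constraint (d): syllable 1 onset /gv/ has 2 consonants (> 1) → ill-formed
wni — violates constraint (d): syllable 1 onset /wn/ has 2 consonants (> 1) → ill-formed
mzon — violates constraint (d): syllable 1 onset /mz/ has 2 consonants (> 1) → ill-formed
las.sem — violates constraint (b): adjacent identical consonants /ss/ → ill-formed

ne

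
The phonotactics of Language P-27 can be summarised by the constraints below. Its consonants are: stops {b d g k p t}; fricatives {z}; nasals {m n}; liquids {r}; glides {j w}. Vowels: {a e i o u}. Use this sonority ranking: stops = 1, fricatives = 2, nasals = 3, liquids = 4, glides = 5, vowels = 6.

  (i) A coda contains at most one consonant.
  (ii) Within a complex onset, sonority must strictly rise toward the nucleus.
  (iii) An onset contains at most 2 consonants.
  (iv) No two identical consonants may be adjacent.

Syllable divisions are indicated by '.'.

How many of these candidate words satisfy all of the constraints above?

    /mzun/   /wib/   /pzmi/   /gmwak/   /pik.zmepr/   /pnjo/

1

/mzun/ — violates constraint (ii): syllable 1 onset /mz/: /m/ (nasal, 3) → /z/ (fricative, 2) does not rise → ill-formed
/wib/ — σ1 onset /w/, coda /b/ ok → well-formed
/pzmi/ — violates constraint (iii): syllable 1 onset /pzm/ has 3 consonants (> 2) → ill-formed
/gmwak/ — violates constraint (iii): syllable 1 onset /gmw/ has 3 consonants (> 2) → ill-formed
/pik.zmepr/ — violates constraint (i): syllable 2 coda /pr/ has 2 consonants (> 1) → ill-formed
/pnjo/ — violates constraint (iii): syllable 1 onset /pnj/ has 3 consonants (> 2) → ill-formed
Well-formed: /wib/ → 1.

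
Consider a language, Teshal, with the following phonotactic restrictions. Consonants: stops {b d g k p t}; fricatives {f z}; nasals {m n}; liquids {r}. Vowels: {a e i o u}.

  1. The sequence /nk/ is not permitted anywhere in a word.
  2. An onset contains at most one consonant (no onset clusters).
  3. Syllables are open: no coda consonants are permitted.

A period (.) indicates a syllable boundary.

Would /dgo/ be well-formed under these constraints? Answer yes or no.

/dgo/ — violates constraint 2: syllable 1 onset /dg/ has 2 consonants (> 1) → ill-formed

no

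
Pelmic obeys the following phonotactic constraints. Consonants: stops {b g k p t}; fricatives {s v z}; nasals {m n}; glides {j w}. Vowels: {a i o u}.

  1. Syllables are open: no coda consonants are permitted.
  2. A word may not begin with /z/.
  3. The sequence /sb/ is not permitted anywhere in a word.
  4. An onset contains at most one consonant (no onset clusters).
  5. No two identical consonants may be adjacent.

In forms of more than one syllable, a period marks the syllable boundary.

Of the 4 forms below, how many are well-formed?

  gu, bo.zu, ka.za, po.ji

4

gu — σ1 onset /g/, coda /∅/ ok → well-formed
bo.zu — σ1 onset /b/, coda /∅/ ok; σ2 onset /z/, coda /∅/ ok → well-formed
ka.za — σ1 onset /k/, coda /∅/ ok; σ2 onset /z/, coda /∅/ ok → well-formed
po.ji — σ1 onset /p/, coda /∅/ ok; σ2 onset /j/, coda /∅/ ok → well-formed
Well-formed: gu, bo.zu, ka.za, po.ji → 4.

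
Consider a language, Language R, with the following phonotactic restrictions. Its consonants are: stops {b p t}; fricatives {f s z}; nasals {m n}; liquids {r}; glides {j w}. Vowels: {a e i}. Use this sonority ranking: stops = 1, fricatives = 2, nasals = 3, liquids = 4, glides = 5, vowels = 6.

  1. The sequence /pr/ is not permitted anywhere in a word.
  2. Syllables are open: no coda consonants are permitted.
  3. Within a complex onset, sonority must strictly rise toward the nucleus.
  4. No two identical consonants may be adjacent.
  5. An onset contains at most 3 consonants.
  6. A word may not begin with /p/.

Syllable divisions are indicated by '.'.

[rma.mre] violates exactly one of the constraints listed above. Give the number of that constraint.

3

[rma.mre]: syllable 1 onset /rm/: /r/ (liquid, 4) → /m/ (nasal, 3) does not rise.
This is a violation of constraint 3: "Within a complex onset, sonority must strictly rise toward the nucleus."
The remaining constraints (1, 2, 4, 5, 6) are satisfied.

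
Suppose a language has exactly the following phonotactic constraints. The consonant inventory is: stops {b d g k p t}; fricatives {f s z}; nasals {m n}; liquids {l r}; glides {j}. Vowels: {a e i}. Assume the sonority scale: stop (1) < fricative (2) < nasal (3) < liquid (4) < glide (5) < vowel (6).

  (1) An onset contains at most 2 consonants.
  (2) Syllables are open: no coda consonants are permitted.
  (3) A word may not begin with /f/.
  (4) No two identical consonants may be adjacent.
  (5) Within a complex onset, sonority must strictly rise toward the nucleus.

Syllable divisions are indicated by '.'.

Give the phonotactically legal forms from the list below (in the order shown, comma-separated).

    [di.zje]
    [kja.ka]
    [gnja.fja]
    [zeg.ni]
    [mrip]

[di.zje] — σ1 onset /d/, coda /∅/ ok; σ2 onset /zj/ (2→5 rises), coda /∅/ ok → phonotactically legal
[kja.ka] — σ1 onset /kj/ (1→5 rises), coda /∅/ ok; σ2 onset /k/, coda /∅/ ok → phonotactically legal
[gnja.fja] — violates constraint 1: syllable 1 onset /gnj/ has 3 consonants (> 2) → phonotactically illegal
[zeg.ni] — violates constraint 2: syllable 1 coda /g/ has 1 consonant (> 0) → phonotactically illegal
[mrip] — violates constraint 2: syllable 1 coda /p/ has 1 consonant (> 0) → phonotactically illegal

[di.zje], [kja.ka]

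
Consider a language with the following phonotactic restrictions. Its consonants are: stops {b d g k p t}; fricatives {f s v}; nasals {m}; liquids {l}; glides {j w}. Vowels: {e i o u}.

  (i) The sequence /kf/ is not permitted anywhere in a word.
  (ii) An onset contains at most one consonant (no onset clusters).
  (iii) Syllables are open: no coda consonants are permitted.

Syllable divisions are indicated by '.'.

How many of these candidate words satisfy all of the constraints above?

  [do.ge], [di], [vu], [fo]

4

[do.ge] — σ1 onset /d/, coda /∅/ ok; σ2 onset /g/, coda /∅/ ok → licit
[di] — σ1 onset /d/, coda /∅/ ok → licit
[vu] — σ1 onset /v/, coda /∅/ ok → licit
[fo] — σ1 onset /f/, coda /∅/ ok → licit
Licit: [do.ge], [di], [vu], [fo] → 4.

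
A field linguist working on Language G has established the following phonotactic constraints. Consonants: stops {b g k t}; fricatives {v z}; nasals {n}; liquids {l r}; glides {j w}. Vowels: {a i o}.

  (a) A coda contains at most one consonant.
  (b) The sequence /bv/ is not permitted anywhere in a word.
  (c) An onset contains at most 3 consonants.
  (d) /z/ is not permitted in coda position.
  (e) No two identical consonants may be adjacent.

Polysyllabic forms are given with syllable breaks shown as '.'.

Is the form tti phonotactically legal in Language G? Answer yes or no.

tti — violates constraint (e): adjacent identical consonants /tt/ → phonotactically illegal

no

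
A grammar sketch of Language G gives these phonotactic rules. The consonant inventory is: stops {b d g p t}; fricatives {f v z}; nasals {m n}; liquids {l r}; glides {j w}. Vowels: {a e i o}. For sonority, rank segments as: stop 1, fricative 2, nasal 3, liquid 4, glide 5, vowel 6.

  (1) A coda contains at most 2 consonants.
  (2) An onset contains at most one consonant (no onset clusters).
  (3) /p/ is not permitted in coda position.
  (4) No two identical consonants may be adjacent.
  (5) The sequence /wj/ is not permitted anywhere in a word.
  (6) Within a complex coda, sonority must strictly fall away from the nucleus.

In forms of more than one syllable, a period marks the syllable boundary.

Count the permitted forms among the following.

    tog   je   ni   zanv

tog — σ1 onset /t/, coda /g/ ok → permitted
je — σ1 onset /j/, coda /∅/ ok → permitted
ni — σ1 onset /n/, coda /∅/ ok → permitted
zanv — σ1 onset /z/, coda /nv/ (3→2 falls) ok → permitted
Permitted: tog, je, ni, zanv → 4.

4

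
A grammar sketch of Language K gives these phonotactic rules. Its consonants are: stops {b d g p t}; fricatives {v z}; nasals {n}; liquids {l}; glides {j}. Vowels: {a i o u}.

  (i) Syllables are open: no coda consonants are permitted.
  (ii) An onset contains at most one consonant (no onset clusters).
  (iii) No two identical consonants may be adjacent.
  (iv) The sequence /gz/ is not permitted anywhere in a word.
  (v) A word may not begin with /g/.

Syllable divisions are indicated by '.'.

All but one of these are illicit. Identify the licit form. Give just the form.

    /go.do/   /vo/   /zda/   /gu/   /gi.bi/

/vo/

/go.do/ — violates constraint (v): word begins with /g/ → illicit
/vo/ — σ1 onset /v/, coda /∅/ ok → licit
/zda/ — violates constraint (ii): syllable 1 onset /zd/ has 2 consonants (> 1) → illicit
/gu/ — violates constraint (v): word begins with /g/ → illicit
/gi.bi/ — violates constraint (v): word begins with /g/ → illicit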